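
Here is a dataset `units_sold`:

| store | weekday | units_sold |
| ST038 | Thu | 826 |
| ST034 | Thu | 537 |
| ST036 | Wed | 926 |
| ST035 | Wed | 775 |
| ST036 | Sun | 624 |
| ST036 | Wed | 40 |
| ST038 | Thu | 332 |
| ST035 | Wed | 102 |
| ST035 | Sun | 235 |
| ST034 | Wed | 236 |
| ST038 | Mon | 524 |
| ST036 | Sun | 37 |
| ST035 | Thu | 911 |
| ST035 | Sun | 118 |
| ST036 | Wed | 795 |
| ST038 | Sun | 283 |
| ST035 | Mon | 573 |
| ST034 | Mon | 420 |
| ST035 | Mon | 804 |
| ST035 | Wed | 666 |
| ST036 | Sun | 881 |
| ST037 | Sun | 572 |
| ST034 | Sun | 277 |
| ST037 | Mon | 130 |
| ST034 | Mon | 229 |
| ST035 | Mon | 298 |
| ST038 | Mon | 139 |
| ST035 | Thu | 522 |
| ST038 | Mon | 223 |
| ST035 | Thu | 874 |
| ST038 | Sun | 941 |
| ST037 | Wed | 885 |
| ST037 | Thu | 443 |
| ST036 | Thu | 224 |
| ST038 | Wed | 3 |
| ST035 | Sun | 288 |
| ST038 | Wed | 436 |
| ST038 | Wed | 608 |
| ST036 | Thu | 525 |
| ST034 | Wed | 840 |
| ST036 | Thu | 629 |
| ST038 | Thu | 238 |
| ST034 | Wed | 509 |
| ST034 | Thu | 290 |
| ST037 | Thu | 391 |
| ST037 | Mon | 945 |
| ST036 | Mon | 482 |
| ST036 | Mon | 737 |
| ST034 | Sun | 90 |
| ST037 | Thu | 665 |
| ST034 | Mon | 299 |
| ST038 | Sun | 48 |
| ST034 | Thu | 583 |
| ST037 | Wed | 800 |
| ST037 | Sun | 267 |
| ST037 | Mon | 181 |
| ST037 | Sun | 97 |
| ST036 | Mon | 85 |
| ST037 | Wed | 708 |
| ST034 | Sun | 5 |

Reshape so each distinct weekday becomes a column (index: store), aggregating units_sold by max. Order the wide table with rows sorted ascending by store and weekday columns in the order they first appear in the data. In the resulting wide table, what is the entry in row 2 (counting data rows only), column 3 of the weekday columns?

With rows sorted ascending by store, row 2 is store=ST035. weekday columns in first-appearance order: Thu, Wed, Sun, Mon; column 3 is Sun.
Long rows with store=ST035, weekday=Sun: max(235, 118, 288) = 288.

288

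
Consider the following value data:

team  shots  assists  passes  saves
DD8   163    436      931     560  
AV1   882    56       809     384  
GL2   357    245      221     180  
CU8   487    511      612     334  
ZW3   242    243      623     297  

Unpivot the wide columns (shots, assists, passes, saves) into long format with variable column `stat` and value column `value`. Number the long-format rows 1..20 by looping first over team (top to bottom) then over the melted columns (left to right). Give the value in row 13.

487

20 rows total (5 × 4). Row 13: index ⌊(13-1)/4⌋ = 3 into team → CU8; (13-1) mod 4 = 0 into the melted columns → shots.
So row 13 is (CU8, shots, 487); value = 487.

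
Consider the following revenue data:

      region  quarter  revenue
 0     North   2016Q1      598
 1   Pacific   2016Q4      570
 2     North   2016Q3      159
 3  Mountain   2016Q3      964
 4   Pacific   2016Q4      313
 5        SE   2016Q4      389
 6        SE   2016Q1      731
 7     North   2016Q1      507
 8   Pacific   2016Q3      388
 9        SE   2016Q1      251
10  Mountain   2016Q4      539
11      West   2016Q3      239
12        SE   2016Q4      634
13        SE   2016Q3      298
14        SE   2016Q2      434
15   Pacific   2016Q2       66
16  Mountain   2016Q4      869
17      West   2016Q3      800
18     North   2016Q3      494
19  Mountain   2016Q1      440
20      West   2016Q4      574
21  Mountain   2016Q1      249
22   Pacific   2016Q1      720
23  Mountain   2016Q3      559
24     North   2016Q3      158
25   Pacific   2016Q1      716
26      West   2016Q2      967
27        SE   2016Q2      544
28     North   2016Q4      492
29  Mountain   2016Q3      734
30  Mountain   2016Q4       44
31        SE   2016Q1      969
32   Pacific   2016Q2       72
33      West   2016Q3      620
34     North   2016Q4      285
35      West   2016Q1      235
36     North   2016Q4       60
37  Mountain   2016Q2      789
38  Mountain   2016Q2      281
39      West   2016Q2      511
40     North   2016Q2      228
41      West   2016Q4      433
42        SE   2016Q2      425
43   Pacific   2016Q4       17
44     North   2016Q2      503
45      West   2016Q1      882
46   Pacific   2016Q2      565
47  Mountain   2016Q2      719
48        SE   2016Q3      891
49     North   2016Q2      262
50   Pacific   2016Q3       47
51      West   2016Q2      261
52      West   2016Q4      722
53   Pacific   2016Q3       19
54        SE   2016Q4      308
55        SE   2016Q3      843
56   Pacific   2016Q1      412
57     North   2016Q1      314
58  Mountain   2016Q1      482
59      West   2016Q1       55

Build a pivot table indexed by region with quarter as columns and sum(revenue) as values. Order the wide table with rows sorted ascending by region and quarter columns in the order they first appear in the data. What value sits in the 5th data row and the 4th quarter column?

With rows sorted ascending by region, row 5 is region=West. quarter columns in first-appearance order: 2016Q1, 2016Q4, 2016Q3, 2016Q2; column 4 is 2016Q2.
Long rows with region=West, quarter=2016Q2: 967 + 511 + 261 = 1739.

1739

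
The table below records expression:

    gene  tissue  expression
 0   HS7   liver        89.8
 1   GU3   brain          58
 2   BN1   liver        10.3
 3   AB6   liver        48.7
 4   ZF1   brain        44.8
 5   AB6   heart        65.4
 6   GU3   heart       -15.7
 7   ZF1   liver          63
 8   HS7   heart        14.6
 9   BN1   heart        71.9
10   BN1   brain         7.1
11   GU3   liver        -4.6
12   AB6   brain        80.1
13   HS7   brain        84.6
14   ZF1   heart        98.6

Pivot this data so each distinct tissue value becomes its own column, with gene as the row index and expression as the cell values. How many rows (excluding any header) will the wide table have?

5 distinct gene values → 5 rows.

5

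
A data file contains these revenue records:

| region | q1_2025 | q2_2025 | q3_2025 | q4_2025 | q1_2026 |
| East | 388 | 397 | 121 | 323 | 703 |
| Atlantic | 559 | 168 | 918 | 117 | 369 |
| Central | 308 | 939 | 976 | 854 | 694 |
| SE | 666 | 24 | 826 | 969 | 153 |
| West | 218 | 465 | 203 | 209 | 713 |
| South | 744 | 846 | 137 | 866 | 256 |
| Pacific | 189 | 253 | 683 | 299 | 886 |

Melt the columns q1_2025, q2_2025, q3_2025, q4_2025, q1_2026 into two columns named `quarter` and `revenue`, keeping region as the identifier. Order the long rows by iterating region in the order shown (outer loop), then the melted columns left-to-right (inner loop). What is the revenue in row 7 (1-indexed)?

168

35 rows total (7 × 5). Row 7: index ⌊(7-1)/5⌋ = 1 into region → Atlantic; (7-1) mod 5 = 1 into the melted columns → q2_2025.
So row 7 is (Atlantic, q2_2025, 168); revenue = 168.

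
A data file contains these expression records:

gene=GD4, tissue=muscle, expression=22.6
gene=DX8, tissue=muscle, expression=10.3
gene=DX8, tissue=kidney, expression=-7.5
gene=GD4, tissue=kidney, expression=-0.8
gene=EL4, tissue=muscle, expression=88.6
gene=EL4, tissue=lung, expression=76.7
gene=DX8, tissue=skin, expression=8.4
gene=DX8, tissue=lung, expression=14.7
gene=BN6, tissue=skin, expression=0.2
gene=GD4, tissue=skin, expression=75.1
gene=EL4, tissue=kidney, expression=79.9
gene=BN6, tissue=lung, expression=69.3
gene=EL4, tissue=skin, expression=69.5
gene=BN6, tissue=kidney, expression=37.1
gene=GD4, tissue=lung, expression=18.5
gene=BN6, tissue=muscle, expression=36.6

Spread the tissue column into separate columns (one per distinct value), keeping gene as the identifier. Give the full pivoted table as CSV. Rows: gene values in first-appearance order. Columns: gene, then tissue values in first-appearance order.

gene,muscle,kidney,lung,skin
GD4,22.6,-0.8,18.5,75.1
DX8,10.3,-7.5,14.7,8.4
EL4,88.6,79.9,76.7,69.5
BN6,36.6,37.1,69.3,0.2

Columns: gene plus the 4 distinct tissue values (muscle, kidney, lung, skin).
For example, row GD4 column muscle takes expression=22.6 from the long row (GD4, muscle).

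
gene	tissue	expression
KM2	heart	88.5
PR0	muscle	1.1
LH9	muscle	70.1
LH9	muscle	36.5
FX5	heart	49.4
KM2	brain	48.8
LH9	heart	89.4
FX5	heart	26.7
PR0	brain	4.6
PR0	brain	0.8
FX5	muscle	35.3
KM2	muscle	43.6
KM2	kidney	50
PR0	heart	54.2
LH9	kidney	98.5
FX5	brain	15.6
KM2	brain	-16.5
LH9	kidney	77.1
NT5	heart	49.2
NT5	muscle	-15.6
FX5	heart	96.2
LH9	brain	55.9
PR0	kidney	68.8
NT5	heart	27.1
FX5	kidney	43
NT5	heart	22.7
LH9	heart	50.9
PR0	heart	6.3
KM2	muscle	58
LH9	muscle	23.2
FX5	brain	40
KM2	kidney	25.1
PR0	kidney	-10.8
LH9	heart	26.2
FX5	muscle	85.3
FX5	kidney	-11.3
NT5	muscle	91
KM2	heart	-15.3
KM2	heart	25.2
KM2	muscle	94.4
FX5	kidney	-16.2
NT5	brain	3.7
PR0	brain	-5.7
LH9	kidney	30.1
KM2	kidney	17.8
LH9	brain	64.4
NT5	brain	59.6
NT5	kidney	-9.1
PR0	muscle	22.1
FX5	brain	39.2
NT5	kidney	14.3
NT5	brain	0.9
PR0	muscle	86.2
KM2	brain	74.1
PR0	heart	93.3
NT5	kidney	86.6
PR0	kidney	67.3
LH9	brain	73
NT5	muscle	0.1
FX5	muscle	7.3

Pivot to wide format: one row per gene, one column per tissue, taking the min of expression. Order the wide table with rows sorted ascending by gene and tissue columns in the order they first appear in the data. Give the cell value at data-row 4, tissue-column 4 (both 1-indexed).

-9.1

With rows sorted ascending by gene, row 4 is gene=NT5. tissue columns in first-appearance order: heart, muscle, brain, kidney; column 4 is kidney.
Long rows with gene=NT5, tissue=kidney: min(-9.1, 14.3, 86.6) = -9.1.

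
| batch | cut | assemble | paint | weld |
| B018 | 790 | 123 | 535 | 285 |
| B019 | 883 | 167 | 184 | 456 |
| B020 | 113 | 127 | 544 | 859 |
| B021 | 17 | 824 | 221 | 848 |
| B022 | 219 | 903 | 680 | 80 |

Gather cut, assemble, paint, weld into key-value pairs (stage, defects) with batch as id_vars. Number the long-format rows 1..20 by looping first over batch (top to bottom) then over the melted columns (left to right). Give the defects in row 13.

20 rows total (5 × 4). Row 13: index ⌊(13-1)/4⌋ = 3 into batch → B021; (13-1) mod 4 = 0 into the melted columns → cut.
So row 13 is (B021, cut, 17); defects = 17.

17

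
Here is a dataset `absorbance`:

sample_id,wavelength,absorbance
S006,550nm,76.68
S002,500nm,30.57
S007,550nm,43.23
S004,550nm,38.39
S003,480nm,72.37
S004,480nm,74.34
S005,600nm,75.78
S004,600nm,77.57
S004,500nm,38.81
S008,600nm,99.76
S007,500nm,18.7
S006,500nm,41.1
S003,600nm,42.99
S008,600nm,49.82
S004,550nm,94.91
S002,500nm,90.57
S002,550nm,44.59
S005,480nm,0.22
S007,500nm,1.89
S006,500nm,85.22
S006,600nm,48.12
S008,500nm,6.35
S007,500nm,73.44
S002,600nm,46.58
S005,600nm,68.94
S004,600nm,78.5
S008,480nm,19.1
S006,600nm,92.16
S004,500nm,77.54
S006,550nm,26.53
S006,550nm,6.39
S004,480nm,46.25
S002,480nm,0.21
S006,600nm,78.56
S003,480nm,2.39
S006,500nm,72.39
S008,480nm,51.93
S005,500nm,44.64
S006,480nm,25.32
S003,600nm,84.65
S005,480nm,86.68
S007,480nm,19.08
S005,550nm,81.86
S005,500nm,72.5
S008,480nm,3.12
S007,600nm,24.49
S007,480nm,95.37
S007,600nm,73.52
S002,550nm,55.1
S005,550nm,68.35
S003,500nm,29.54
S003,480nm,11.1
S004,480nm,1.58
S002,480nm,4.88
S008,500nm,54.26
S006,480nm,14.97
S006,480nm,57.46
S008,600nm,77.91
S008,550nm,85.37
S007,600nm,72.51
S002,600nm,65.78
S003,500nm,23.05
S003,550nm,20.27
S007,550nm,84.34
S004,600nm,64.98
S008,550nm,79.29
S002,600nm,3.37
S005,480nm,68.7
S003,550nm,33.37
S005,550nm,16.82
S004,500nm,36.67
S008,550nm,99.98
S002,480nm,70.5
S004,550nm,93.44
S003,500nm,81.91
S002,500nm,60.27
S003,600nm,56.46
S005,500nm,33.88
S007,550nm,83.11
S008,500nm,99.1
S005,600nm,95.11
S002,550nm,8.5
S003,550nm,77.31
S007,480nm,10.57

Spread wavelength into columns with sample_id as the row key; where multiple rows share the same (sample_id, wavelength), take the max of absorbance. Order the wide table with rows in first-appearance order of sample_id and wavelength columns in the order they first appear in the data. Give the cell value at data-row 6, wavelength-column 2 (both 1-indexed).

With rows in first-appearance order of sample_id, row 6 is sample_id=S005. wavelength columns in first-appearance order: 550nm, 500nm, 480nm, 600nm; column 2 is 500nm.
Long rows with sample_id=S005, wavelength=500nm: max(44.64, 72.5, 33.88) = 72.5.

72.5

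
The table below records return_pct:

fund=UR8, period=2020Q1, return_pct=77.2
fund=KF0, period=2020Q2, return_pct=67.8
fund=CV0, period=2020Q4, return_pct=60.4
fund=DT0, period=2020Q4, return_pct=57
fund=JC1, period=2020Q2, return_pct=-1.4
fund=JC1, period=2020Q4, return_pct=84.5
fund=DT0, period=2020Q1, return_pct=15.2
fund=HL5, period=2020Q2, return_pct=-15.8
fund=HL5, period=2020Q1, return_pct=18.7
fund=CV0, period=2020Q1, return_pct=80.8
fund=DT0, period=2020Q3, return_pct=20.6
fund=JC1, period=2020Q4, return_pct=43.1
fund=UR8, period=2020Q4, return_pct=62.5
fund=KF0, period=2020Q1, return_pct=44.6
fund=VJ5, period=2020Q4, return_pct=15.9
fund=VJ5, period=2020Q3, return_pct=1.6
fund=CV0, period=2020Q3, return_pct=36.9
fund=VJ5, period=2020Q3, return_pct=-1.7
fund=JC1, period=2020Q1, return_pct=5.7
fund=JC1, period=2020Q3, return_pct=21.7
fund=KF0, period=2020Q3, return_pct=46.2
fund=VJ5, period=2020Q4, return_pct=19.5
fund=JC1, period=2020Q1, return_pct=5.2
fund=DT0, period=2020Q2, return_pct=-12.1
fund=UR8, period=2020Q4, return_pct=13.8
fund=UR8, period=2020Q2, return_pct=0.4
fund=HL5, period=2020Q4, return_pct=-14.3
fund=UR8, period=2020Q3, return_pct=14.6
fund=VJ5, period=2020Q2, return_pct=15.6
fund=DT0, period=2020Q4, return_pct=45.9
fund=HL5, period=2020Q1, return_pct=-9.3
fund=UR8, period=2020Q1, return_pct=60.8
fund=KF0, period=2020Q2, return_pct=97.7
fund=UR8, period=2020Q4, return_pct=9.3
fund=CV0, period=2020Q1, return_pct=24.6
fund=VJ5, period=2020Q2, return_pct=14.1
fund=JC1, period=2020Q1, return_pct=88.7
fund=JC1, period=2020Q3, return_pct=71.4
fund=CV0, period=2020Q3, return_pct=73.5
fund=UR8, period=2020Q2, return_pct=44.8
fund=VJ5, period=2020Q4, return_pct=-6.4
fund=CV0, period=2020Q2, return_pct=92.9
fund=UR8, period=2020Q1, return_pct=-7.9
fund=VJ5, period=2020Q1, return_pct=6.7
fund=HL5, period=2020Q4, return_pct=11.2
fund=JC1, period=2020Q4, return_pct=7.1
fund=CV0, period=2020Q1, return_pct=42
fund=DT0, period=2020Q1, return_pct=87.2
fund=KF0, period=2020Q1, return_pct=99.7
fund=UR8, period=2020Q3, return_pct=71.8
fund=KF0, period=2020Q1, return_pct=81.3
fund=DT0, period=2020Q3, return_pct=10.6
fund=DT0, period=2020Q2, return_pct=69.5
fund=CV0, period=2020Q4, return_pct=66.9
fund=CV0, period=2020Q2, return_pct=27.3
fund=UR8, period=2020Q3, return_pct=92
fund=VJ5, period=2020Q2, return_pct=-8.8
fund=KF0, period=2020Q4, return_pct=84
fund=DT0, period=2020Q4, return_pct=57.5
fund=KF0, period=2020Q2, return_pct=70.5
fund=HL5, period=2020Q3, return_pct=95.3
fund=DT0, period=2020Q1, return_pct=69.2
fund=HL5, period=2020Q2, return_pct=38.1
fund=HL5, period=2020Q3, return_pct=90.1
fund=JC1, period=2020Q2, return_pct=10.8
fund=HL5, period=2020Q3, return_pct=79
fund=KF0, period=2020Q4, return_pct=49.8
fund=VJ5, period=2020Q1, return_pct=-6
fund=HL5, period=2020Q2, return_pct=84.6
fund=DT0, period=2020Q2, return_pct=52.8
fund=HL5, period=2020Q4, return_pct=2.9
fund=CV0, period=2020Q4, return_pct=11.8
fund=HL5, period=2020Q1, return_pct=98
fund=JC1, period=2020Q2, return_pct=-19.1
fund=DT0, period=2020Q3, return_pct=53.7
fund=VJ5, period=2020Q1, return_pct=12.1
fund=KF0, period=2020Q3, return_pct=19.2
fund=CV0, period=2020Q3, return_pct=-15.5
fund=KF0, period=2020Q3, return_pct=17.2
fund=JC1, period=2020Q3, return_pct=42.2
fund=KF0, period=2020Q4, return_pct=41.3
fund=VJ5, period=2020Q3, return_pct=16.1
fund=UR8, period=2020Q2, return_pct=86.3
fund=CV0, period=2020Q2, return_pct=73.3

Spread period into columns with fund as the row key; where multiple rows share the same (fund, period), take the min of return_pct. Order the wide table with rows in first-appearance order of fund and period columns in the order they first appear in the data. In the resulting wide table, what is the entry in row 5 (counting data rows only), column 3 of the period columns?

With rows in first-appearance order of fund, row 5 is fund=JC1. period columns in first-appearance order: 2020Q1, 2020Q2, 2020Q4, 2020Q3; column 3 is 2020Q4.
Long rows with fund=JC1, period=2020Q4: min(84.5, 43.1, 7.1) = 7.1.

7.1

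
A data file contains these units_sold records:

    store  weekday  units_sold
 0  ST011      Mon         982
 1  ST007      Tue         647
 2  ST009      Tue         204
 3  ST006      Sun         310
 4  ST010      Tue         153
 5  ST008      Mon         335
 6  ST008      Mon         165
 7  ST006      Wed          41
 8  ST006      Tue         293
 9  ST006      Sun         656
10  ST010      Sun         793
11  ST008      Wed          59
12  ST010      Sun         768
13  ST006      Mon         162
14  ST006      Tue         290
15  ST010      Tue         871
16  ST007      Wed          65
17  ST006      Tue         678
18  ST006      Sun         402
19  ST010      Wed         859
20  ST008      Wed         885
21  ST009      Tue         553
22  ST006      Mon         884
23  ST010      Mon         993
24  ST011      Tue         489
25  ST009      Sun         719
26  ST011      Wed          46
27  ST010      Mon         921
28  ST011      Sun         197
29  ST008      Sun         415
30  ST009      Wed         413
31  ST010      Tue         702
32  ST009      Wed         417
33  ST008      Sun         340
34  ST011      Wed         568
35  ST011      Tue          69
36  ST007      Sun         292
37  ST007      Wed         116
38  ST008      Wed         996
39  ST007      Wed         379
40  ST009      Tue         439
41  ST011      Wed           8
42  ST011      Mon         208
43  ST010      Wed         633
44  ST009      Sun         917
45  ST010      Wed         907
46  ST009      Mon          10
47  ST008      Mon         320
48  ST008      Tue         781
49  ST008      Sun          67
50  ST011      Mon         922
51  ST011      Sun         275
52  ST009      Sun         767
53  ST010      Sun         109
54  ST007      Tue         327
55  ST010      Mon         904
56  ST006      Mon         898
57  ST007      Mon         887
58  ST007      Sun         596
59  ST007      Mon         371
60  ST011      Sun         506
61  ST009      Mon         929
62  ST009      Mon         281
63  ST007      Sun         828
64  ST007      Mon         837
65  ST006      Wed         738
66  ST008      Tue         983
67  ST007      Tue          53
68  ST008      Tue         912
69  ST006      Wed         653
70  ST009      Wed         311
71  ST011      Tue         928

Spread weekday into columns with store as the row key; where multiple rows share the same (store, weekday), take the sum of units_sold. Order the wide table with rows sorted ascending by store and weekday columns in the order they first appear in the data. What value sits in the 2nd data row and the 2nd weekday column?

1027

With rows sorted ascending by store, row 2 is store=ST007. weekday columns in first-appearance order: Mon, Tue, Sun, Wed; column 2 is Tue.
Long rows with store=ST007, weekday=Tue: 647 + 327 + 53 = 1027.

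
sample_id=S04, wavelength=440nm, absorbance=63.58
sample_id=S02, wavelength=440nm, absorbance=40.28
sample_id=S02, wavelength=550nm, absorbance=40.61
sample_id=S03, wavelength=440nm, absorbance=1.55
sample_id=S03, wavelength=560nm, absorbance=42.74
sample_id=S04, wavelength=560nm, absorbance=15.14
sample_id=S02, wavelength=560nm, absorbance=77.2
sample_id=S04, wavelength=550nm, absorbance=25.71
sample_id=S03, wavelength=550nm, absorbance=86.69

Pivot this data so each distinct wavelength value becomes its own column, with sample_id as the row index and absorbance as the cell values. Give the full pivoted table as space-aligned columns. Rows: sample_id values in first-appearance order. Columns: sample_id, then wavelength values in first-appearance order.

sample_id  440nm  550nm  560nm
S04        63.58  25.71  15.14
S02        40.28  40.61  77.2 
S03        1.55   86.69  42.74

Columns: sample_id plus the 3 distinct wavelength values (440nm, 550nm, 560nm).
For example, row S04 column 440nm takes absorbance=63.58 from the long row (S04, 440nm).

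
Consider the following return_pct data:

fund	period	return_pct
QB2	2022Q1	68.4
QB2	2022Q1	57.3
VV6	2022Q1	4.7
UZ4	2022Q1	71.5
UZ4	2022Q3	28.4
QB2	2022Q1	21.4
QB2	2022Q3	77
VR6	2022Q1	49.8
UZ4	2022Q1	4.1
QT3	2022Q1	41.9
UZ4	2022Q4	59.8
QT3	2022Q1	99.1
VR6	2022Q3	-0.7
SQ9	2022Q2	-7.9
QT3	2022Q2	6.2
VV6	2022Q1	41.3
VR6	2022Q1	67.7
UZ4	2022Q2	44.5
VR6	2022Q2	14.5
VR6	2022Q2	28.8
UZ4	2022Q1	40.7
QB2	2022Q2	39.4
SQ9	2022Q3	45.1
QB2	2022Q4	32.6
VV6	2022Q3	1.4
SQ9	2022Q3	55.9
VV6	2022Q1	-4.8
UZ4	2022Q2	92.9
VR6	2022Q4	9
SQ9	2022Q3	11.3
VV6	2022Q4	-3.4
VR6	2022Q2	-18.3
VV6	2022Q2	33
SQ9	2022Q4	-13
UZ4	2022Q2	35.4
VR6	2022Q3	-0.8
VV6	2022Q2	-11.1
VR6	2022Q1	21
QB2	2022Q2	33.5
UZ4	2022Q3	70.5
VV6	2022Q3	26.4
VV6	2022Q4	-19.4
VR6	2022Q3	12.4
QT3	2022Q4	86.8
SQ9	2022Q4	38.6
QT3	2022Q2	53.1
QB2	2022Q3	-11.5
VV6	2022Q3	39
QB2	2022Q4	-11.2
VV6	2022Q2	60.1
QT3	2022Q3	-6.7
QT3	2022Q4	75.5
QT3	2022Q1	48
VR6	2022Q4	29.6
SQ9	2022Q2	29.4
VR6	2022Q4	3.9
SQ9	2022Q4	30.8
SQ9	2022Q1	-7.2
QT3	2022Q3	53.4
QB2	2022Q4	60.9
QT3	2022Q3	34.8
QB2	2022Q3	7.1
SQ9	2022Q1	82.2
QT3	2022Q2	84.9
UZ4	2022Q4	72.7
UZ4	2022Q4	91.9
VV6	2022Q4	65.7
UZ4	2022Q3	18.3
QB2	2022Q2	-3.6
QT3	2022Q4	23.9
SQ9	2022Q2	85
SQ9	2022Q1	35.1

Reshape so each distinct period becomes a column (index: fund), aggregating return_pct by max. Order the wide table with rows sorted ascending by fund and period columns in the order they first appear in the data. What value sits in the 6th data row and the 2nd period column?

With rows sorted ascending by fund, row 6 is fund=VV6. period columns in first-appearance order: 2022Q1, 2022Q3, 2022Q4, 2022Q2; column 2 is 2022Q3.
Long rows with fund=VV6, period=2022Q3: max(1.4, 26.4, 39) = 39.

39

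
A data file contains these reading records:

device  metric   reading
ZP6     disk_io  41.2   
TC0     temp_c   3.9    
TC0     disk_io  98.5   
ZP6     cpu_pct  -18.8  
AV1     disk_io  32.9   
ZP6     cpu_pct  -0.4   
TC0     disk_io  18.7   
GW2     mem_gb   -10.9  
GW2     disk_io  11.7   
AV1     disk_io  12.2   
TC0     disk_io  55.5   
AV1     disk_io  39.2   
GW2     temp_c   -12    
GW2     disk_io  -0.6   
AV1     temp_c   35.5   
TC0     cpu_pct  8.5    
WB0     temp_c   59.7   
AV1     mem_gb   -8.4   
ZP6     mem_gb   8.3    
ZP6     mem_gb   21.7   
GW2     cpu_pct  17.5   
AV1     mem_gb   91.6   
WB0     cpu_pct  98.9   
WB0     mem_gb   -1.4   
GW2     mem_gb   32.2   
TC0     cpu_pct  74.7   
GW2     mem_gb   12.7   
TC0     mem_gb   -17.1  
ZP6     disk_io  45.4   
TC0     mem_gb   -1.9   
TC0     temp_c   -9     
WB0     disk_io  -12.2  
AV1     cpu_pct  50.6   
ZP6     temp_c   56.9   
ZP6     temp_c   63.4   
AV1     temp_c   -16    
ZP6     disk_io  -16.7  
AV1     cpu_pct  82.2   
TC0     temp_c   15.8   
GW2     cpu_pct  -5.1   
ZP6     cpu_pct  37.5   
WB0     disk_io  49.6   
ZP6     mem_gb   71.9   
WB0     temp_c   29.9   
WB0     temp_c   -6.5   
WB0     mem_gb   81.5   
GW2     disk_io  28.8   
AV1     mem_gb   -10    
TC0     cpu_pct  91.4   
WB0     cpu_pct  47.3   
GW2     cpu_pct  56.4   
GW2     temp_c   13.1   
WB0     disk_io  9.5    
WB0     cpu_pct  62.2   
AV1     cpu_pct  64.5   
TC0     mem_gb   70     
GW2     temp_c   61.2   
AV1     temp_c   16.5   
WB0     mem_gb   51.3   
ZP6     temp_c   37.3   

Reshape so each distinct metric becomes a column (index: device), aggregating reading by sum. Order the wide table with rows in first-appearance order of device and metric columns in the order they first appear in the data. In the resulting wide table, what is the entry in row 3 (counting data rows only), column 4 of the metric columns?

73.2

With rows in first-appearance order of device, row 3 is device=AV1. metric columns in first-appearance order: disk_io, temp_c, cpu_pct, mem_gb; column 4 is mem_gb.
Long rows with device=AV1, metric=mem_gb: -8.4 + 91.6 + -10 = 73.2.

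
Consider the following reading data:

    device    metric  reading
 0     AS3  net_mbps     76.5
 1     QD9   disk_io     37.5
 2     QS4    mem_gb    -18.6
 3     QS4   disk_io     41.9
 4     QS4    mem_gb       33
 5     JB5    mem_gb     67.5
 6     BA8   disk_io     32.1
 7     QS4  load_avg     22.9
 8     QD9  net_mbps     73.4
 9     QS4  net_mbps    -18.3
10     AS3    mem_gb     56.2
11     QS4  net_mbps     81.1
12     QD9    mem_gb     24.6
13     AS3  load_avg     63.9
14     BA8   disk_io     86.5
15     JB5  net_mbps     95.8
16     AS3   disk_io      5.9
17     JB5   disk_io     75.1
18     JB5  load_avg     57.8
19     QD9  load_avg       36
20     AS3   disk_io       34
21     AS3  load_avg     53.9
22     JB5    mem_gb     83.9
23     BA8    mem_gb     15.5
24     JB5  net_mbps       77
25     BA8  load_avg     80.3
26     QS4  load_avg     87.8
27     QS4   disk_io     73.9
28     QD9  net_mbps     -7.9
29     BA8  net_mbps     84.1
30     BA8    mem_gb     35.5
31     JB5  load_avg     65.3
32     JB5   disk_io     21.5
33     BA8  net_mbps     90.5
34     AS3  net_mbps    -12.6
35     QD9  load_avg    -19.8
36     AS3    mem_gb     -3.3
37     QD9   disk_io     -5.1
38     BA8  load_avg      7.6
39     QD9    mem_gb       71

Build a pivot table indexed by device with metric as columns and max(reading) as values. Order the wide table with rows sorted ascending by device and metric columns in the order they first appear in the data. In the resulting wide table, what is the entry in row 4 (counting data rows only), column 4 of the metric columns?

With rows sorted ascending by device, row 4 is device=QD9. metric columns in first-appearance order: net_mbps, disk_io, mem_gb, load_avg; column 4 is load_avg.
Long rows with device=QD9, metric=load_avg: max(36, -19.8) = 36.

36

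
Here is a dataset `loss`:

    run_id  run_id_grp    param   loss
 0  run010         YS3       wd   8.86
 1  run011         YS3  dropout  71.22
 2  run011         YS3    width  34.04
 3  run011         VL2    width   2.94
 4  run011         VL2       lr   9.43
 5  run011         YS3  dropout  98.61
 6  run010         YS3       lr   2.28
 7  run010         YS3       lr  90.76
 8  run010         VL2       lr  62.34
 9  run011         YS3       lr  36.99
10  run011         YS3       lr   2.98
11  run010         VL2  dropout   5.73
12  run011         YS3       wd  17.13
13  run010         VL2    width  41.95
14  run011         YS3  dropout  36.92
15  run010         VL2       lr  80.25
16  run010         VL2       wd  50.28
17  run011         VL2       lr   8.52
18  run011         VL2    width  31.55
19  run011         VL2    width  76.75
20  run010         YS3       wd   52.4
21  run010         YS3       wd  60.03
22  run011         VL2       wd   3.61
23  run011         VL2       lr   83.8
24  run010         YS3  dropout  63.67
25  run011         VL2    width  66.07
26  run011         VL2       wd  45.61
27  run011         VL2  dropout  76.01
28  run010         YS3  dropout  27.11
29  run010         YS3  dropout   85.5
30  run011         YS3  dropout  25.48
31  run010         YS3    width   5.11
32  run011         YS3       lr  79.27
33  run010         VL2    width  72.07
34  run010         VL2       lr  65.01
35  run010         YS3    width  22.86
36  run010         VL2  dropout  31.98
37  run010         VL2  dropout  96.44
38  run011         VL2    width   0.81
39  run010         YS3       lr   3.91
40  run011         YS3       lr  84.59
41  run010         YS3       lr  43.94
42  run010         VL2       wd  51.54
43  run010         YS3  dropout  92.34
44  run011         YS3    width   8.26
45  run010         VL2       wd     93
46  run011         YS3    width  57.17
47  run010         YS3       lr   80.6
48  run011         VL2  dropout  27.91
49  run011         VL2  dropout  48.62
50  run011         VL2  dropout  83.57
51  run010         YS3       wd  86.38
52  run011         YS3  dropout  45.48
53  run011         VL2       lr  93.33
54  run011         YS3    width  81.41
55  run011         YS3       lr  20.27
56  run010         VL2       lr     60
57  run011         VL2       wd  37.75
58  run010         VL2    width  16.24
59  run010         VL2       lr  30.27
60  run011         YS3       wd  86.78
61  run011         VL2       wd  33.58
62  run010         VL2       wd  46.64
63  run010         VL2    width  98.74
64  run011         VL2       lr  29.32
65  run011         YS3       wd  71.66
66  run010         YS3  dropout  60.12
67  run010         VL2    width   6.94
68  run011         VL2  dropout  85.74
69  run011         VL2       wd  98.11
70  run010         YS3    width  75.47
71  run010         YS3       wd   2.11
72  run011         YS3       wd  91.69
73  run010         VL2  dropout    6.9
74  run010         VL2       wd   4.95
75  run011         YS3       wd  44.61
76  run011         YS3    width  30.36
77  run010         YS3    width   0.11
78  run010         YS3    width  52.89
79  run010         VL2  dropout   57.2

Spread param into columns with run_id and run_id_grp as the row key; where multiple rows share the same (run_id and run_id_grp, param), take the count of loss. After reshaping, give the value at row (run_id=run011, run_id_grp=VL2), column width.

5

Rows with run_id=run011, run_id_grp=VL2 and param=width: loss values are 2.94, 31.55, 76.75, 66.07, 0.81.
5 rows match — count = 5.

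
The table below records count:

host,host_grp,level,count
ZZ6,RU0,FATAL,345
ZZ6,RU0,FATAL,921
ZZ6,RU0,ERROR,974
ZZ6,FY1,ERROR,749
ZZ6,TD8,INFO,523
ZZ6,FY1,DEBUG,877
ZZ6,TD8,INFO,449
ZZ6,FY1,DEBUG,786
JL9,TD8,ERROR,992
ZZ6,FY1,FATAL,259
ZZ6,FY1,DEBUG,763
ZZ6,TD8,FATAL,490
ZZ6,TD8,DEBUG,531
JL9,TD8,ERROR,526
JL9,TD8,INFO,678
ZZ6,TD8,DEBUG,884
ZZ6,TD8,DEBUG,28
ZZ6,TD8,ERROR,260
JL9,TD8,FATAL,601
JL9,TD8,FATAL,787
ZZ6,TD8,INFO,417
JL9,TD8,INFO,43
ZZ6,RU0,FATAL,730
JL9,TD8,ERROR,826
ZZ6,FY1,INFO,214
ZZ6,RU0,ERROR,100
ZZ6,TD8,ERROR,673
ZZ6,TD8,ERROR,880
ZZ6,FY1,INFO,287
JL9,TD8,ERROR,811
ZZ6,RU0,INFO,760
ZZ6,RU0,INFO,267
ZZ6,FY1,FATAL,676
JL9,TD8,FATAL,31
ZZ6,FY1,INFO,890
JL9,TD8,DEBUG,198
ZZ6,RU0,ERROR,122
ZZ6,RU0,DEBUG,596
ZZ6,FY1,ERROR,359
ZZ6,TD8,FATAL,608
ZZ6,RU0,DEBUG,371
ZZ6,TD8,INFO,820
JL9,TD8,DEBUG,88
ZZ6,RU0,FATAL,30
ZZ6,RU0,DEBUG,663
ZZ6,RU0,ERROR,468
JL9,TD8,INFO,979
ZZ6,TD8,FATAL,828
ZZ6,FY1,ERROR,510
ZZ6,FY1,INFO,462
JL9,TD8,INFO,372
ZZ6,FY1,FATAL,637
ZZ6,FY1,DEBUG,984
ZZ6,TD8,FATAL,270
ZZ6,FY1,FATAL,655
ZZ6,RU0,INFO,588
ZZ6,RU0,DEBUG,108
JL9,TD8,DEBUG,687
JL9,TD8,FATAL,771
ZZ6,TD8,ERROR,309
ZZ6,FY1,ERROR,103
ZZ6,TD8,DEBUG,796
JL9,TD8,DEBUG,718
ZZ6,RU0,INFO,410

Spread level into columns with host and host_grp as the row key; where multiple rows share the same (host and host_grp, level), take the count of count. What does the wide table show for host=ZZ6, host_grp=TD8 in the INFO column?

Rows with host=ZZ6, host_grp=TD8 and level=INFO: count values are 523, 449, 417, 820.
4 rows match — count = 4.

4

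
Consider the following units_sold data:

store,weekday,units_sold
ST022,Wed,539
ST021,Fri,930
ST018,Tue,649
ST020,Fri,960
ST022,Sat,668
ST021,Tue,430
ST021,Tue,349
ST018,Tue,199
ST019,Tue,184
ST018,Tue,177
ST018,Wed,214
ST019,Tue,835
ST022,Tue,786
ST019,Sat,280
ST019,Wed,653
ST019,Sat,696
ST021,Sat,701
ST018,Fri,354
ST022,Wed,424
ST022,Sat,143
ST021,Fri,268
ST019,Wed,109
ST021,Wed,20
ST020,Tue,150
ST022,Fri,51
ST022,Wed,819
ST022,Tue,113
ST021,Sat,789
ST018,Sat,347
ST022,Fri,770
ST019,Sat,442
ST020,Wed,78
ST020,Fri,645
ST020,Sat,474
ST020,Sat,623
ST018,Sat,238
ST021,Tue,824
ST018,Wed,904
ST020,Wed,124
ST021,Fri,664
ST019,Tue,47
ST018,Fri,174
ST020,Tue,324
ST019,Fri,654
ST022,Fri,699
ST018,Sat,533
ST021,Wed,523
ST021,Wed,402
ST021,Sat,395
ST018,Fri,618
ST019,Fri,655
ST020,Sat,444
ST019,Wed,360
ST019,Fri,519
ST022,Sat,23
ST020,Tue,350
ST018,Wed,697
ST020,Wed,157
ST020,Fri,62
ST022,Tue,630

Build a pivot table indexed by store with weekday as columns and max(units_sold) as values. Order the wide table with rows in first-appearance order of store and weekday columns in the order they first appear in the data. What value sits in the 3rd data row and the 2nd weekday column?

With rows in first-appearance order of store, row 3 is store=ST018. weekday columns in first-appearance order: Wed, Fri, Tue, Sat; column 2 is Fri.
Long rows with store=ST018, weekday=Fri: max(354, 174, 618) = 618.

618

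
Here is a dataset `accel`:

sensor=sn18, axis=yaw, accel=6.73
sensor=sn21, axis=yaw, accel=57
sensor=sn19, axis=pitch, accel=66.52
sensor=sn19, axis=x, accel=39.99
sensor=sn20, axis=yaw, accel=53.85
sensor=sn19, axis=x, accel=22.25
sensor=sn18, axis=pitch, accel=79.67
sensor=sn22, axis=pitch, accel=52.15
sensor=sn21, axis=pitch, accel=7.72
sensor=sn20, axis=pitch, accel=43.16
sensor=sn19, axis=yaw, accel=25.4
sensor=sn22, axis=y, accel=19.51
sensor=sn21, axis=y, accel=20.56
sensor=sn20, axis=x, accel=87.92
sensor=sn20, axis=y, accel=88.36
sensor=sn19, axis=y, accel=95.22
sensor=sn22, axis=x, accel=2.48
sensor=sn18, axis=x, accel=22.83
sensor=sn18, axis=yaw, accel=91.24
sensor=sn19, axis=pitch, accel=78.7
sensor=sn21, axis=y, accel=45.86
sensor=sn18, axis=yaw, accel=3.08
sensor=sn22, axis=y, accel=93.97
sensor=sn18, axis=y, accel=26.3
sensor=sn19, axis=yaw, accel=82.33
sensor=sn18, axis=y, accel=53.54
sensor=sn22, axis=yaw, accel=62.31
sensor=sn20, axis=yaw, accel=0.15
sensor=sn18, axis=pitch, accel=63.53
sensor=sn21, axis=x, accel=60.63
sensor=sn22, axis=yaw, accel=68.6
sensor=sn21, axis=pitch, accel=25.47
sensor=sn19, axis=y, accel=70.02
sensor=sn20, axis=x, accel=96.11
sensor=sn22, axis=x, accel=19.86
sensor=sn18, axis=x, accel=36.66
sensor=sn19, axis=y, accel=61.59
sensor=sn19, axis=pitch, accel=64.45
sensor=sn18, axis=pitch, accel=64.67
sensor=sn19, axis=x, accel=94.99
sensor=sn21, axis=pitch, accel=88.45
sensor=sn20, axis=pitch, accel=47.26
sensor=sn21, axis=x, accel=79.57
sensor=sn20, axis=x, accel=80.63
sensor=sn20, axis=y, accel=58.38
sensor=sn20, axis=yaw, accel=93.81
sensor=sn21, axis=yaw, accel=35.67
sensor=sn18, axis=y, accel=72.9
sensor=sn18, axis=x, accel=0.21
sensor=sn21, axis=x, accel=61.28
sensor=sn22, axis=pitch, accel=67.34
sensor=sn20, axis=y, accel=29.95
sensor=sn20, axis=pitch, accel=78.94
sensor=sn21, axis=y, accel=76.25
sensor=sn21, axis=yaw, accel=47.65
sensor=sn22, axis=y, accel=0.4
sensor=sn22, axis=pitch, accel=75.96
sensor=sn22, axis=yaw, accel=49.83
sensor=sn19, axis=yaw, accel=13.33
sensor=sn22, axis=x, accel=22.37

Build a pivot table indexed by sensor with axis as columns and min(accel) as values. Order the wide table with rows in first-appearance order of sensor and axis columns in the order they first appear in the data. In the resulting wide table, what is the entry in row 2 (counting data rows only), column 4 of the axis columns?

With rows in first-appearance order of sensor, row 2 is sensor=sn21. axis columns in first-appearance order: yaw, pitch, x, y; column 4 is y.
Long rows with sensor=sn21, axis=y: min(20.56, 45.86, 76.25) = 20.56.

20.56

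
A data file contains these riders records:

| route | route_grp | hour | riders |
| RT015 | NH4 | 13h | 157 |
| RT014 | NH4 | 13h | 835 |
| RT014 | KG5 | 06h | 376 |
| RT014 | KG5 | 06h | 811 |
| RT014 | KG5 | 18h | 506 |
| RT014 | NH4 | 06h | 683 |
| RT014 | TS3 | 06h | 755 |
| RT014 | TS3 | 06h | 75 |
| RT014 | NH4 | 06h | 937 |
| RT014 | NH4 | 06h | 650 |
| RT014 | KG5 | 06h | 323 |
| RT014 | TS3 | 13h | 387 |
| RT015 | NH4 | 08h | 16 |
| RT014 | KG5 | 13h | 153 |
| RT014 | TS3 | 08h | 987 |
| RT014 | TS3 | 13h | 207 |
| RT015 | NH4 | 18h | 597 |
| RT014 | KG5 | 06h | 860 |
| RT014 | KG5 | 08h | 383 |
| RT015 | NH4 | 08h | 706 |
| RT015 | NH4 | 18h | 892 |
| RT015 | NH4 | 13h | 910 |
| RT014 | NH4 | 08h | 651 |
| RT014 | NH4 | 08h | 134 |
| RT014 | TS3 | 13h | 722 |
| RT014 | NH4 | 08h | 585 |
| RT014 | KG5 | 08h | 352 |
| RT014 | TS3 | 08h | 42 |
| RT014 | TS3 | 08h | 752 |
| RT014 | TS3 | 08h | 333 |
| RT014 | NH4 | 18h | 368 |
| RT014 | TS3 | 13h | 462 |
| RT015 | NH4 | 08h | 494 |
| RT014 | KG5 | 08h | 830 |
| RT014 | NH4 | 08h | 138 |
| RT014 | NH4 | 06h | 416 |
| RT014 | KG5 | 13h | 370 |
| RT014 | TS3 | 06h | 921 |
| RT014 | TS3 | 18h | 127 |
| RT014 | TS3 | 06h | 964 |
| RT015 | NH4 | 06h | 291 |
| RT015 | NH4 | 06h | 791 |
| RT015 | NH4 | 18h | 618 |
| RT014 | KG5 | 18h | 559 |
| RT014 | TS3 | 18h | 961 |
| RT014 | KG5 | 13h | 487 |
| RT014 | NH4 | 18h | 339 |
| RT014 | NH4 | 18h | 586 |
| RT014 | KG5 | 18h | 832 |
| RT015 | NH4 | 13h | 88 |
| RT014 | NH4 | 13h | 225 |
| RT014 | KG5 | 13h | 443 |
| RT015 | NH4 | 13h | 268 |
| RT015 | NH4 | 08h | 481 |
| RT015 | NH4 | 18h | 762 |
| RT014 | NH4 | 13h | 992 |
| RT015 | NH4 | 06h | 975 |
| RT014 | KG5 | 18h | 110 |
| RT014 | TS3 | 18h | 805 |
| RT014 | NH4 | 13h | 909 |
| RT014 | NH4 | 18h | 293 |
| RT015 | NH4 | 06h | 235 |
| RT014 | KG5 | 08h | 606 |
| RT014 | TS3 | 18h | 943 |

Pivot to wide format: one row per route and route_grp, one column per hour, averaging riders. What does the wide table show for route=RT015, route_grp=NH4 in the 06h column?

Rows with route=RT015, route_grp=NH4 and hour=06h: riders values are 291, 791, 975, 235.
(291 + 791 + 975 + 235) / 4 = 573.

573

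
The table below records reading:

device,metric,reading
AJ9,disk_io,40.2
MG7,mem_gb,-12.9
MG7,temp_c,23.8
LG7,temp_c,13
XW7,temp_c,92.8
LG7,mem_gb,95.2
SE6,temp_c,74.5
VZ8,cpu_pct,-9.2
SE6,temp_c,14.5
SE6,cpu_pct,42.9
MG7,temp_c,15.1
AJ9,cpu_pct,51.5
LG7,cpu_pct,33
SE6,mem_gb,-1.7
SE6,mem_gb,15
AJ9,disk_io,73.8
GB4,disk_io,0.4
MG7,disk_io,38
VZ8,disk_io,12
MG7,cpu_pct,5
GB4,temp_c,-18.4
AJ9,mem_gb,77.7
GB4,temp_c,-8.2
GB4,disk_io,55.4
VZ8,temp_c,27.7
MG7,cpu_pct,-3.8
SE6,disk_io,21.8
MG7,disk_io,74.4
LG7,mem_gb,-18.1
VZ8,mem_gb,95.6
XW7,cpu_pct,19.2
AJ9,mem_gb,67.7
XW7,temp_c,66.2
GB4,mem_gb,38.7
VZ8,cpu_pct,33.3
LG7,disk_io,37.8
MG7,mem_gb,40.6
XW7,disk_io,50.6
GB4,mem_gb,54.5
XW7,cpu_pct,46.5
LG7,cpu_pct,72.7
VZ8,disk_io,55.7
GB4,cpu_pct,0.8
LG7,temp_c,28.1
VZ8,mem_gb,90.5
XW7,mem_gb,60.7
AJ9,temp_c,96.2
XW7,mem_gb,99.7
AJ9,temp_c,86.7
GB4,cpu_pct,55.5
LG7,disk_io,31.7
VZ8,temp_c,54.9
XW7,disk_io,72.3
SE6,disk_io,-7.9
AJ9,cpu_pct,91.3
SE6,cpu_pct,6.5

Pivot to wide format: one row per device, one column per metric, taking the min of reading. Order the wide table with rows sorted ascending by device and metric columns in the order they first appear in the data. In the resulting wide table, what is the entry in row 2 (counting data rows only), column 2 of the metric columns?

38.7

With rows sorted ascending by device, row 2 is device=GB4. metric columns in first-appearance order: disk_io, mem_gb, temp_c, cpu_pct; column 2 is mem_gb.
Long rows with device=GB4, metric=mem_gb: min(38.7, 54.5) = 38.7.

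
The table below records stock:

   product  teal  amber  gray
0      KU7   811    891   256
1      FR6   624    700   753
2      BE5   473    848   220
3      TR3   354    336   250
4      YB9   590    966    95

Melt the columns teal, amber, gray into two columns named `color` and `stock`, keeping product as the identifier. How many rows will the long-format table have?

15

5 product values × 3 melted columns = 15 rows.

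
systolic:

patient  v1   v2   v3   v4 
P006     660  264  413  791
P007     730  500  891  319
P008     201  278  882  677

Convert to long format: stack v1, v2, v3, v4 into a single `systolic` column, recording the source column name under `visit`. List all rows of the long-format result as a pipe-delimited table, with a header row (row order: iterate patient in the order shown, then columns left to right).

| patient | visit | systolic |
| P006 | v1 | 660 |
| P006 | v2 | 264 |
| P006 | v3 | 413 |
| P006 | v4 | 791 |
| P007 | v1 | 730 |
| P007 | v2 | 500 |
| P007 | v3 | 891 |
| P007 | v4 | 319 |
| P008 | v1 | 201 |
| P008 | v2 | 278 |
| P008 | v3 | 882 |
| P008 | v4 | 677 |

Each (patient, column) pair becomes one row: 3 × 4 = 12 rows.
For example, (P006, v1) → systolic=660.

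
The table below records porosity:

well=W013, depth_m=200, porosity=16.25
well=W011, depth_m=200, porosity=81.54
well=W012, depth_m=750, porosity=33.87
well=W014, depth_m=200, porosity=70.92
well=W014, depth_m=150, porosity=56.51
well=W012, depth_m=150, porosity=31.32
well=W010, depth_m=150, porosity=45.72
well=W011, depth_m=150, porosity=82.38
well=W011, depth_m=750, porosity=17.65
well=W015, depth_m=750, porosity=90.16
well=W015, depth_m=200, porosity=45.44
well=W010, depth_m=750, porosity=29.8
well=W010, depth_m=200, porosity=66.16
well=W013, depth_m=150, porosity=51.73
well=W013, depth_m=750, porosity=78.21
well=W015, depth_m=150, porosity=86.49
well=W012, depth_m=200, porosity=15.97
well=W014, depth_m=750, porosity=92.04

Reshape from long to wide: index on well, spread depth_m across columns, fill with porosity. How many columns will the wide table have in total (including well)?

1 column for well plus 3 distinct depth_m values → 4 columns.

4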